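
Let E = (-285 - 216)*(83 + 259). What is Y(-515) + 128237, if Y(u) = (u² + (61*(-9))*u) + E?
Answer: 504855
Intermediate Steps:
E = -171342 (E = -501*342 = -171342)
Y(u) = -171342 + u² - 549*u (Y(u) = (u² + (61*(-9))*u) - 171342 = (u² - 549*u) - 171342 = -171342 + u² - 549*u)
Y(-515) + 128237 = (-171342 + (-515)² - 549*(-515)) + 128237 = (-171342 + 265225 + 282735) + 128237 = 376618 + 128237 = 504855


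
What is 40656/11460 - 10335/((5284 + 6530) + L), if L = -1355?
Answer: 25565167/9988345 ≈ 2.5595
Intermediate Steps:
40656/11460 - 10335/((5284 + 6530) + L) = 40656/11460 - 10335/((5284 + 6530) - 1355) = 40656*(1/11460) - 10335/(11814 - 1355) = 3388/955 - 10335/10459 = 25565167/9988345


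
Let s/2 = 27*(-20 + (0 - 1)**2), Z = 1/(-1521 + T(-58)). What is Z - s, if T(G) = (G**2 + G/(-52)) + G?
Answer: 47646440/46439 ≈ 1026.0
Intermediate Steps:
T(G) = G**2 + 51*G/52 (T(G) = (G**2 - G/52) + G = G**2 + 51*G/52)
Z = 26/46439 (Z = 1/(-1521 + (1/52)*(-58)*(51 + 52*(-58))) = 1/(-1521 + (1/52)*(-58)*(51 - 3016)) = 1/(-1521 + (1/52)*(-58)*(-2965)) = 1/(-1521 + 85985/26) = 1/(46439/26) = 26/46439 ≈ 0.00055987)
s = -1026 (s = 2*(27*(-20 + (0 - 1)**2)) = 2*(27*(-20 + (-1)**2)) = 2*(27*(-20 + 1)) = 2*(27*(-19)) = 2*(-513) = -1026)
Z - s = 26/46439 - 1*(-1026) = 26/46439 + 1026 = 47646440/46439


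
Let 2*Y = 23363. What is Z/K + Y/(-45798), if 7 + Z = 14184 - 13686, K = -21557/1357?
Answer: -61532860243/1974534972 ≈ -31.163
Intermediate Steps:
Y = 23363/2 (Y = (½)*23363 = 23363/2 ≈ 11682.)
K = -21557/1357 (K = -21557*1/1357 = -21557/1357 ≈ -15.886)
Z = 491 (Z = -7 + (14184 - 13686) = -7 + 498 = 491)
Z/K + Y/(-45798) = 491/(-21557/1357) + (23363/2)/(-45798) = 491*(-1357/21557) + (23363/2)*(-1/45798) = -666287/21557 - 23363/91596 = -61532860243/1974534972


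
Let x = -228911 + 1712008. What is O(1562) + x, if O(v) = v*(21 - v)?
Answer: -923945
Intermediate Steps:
x = 1483097
O(1562) + x = 1562*(21 - 1*1562) + 1483097 = 1562*(21 - 1562) + 1483097 = 1562*(-1541) + 1483097 = -2407042 + 1483097 = -923945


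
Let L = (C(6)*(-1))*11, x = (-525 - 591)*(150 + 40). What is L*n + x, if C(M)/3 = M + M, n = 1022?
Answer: -616752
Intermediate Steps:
C(M) = 6*M (C(M) = 3*(M + M) = 3*(2*M) = 6*M)
x = -212040 (x = -1116*190 = -212040)
L = -396 (L = ((6*6)*(-1))*11 = (36*(-1))*11 = -36*11 = -396)
L*n + x = -396*1022 - 212040 = -404712 - 212040 = -616752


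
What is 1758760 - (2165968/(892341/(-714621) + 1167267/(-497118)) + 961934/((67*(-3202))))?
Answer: 35955034931333738488187/15228961583628335 ≈ 2.3610e+6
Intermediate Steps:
1758760 - (2165968/(892341/(-714621) + 1167267/(-497118)) + 961934/((67*(-3202)))) = 1758760 - (2165968/(892341*(-1/714621) + 1167267*(-1/497118)) + 961934/(-214534)) = 1758760 - (2165968/(-297447/238207 - 389089/165706) + 961934*(-1/214534)) = 1758760 - (2165968/(-141972476005/39472329142) - 480967/107267) = 1758760 - (2165968*(-39472329142/141972476005) - 480967/107267) = 1758760 - (-85495801807039456/141972476005 - 480967/107267) = 1758760 - 1*(-9170946456511568023587/15228961583628335) = 1758760 + 9170946456511568023587/15228961583628335 = 35955034931333738488187/15228961583628335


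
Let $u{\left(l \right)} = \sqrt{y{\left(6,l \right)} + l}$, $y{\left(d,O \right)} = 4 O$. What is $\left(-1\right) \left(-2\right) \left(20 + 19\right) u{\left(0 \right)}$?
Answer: $0$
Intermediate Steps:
$u{\left(l \right)} = \sqrt{5} \sqrt{l}$ ($u{\left(l \right)} = \sqrt{4 l + l} = \sqrt{5 l} = \sqrt{5} \sqrt{l}$)
$\left(-1\right) \left(-2\right) \left(20 + 19\right) u{\left(0 \right)} = \left(-1\right) \left(-2\right) \left(20 + 19\right) \sqrt{5} \sqrt{0} = 2 \cdot 39 \sqrt{5} \cdot 0 = 78 \cdot 0 = 0$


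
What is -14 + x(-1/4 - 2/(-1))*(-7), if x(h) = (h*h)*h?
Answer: -3297/64 ≈ -51.516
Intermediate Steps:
x(h) = h³ (x(h) = h²*h = h³)
-14 + x(-1/4 - 2/(-1))*(-7) = -14 + (-1/4 - 2/(-1))³*(-7) = -14 + (-1*¼ - 2*(-1))³*(-7) = -14 + (-¼ + 2)³*(-7) = -14 + (7/4)³*(-7) = -14 + (343/64)*(-7) = -14 - 2401/64 = -3297/64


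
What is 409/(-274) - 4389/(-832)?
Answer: 431149/113984 ≈ 3.7825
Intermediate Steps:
409/(-274) - 4389/(-832) = 409*(-1/274) - 4389*(-1/832) = -409/274 + 4389/832 = 431149/113984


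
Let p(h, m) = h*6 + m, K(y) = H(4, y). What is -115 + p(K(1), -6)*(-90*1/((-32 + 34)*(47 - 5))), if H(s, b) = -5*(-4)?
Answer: -1660/7 ≈ -237.14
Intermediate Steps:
H(s, b) = 20
K(y) = 20
p(h, m) = m + 6*h (p(h, m) = 6*h + m = m + 6*h)
-115 + p(K(1), -6)*(-90*1/((-32 + 34)*(47 - 5))) = -115 + (-6 + 6*20)*(-90*1/((-32 + 34)*(47 - 5))) = -115 + (-6 + 120)*(-90/(2*42)) = -115 + 114*(-90/84) = -115 + 114*(-90*1/84) = -115 + 114*(-15/14) = -115 - 855/7 = -1660/7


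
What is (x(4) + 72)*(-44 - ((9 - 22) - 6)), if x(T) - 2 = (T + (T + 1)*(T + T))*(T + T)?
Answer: -10650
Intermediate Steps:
x(T) = 2 + 2*T*(T + 2*T*(1 + T)) (x(T) = 2 + (T + (T + 1)*(T + T))*(T + T) = 2 + (T + (1 + T)*(2*T))*(2*T) = 2 + (T + 2*T*(1 + T))*(2*T) = 2 + 2*T*(T + 2*T*(1 + T)))
(x(4) + 72)*(-44 - ((9 - 22) - 6)) = ((2 + 4*4³ + 6*4²) + 72)*(-44 - ((9 - 22) - 6)) = ((2 + 4*64 + 6*16) + 72)*(-44 - (-13 - 6)) = ((2 + 256 + 96) + 72)*(-44 - 1*(-19)) = (354 + 72)*(-44 + 19) = 426*(-25) = -10650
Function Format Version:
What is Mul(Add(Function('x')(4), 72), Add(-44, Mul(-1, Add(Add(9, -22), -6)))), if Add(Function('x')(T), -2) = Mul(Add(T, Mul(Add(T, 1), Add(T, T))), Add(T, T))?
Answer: -10650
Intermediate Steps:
Function('x')(T) = Add(2, Mul(2, T, Add(T, Mul(2, T, Add(1, T))))) (Function('x')(T) = Add(2, Mul(Add(T, Mul(Add(T, 1), Add(T, T))), Add(T, T))) = Add(2, Mul(Add(T, Mul(Add(1, T), Mul(2, T))), Mul(2, T))) = Add(2, Mul(Add(T, Mul(2, T, Add(1, T))), Mul(2, T))) = Add(2, Mul(2, T, Add(T, Mul(2, T, Add(1, T))))))
Mul(Add(Function('x')(4), 72), Add(-44, Mul(-1, Add(Add(9, -22), -6)))) = Mul(Add(Add(2, Mul(4, Pow(4, 3)), Mul(6, Pow(4, 2))), 72), Add(-44, Mul(-1, Add(Add(9, -22), -6)))) = Mul(Add(Add(2, Mul(4, 64), Mul(6, 16)), 72), Add(-44, Mul(-1, Add(-13, -6)))) = Mul(Add(Add(2, 256, 96), 72), Add(-44, Mul(-1, -19))) = Mul(Add(354, 72), Add(-44, 19)) = Mul(426, -25) = -10650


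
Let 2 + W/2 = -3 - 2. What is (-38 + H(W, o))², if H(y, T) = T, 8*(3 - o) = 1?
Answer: 78961/64 ≈ 1233.8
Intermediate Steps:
o = 23/8 (o = 3 - ⅛*1 = 3 - ⅛ = 23/8 ≈ 2.8750)
W = -14 (W = -4 + 2*(-3 - 2) = -4 + 2*(-5) = -4 - 10 = -14)
(-38 + H(W, o))² = (-38 + 23/8)² = (-281/8)² = 78961/64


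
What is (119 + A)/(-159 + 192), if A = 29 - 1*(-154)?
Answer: 302/33 ≈ 9.1515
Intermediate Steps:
A = 183 (A = 29 + 154 = 183)
(119 + A)/(-159 + 192) = (119 + 183)/(-159 + 192) = 302/33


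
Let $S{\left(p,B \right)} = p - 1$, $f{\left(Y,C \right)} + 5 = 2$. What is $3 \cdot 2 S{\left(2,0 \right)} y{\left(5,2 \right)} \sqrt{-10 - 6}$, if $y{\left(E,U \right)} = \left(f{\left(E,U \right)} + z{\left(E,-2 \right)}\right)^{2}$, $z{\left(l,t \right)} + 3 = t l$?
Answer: $6144 i \approx 6144.0 i$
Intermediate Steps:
$f{\left(Y,C \right)} = -3$ ($f{\left(Y,C \right)} = -5 + 2 = -3$)
$z{\left(l,t \right)} = -3 + l t$ ($z{\left(l,t \right)} = -3 + t l = -3 + l t$)
$S{\left(p,B \right)} = -1 + p$ ($S{\left(p,B \right)} = p - 1 = -1 + p$)
$y{\left(E,U \right)} = \left(-6 - 2 E\right)^{2}$ ($y{\left(E,U \right)} = \left(-3 + \left(-3 + E \left(-2\right)\right)\right)^{2} = \left(-3 - \left(3 + 2 E\right)\right)^{2} = \left(-6 - 2 E\right)^{2}$)
$3 \cdot 2 S{\left(2,0 \right)} y{\left(5,2 \right)} \sqrt{-10 - 6} = 3 \cdot 2 \left(-1 + 2\right) 4 \left(3 + 5\right)^{2} \sqrt{-10 - 6} = 6 \cdot 1 \cdot 4 \cdot 8^{2} \sqrt{-16} = 6 \cdot 4 \cdot 64 \cdot 4 i = 6 \cdot 256 \cdot 4 i = 1536 \cdot 4 i = 6144 i$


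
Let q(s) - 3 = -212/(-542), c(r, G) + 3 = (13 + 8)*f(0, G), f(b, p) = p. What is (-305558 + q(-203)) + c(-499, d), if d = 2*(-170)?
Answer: -84741052/271 ≈ -3.1270e+5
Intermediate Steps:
d = -340
c(r, G) = -3 + 21*G (c(r, G) = -3 + (13 + 8)*G = -3 + 21*G)
q(s) = 919/271 (q(s) = 3 - 212/(-542) = 3 - 212*(-1/542) = 3 + 106/271 = 919/271)
(-305558 + q(-203)) + c(-499, d) = (-305558 + 919/271) + (-3 + 21*(-340)) = -82805299/271 + (-3 - 7140) = -82805299/271 - 7143 = -84741052/271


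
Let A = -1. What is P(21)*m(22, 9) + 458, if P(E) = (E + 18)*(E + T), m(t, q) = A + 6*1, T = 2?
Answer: 4943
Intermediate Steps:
m(t, q) = 5 (m(t, q) = -1 + 6*1 = -1 + 6 = 5)
P(E) = (2 + E)*(18 + E) (P(E) = (E + 18)*(E + 2) = (18 + E)*(2 + E) = (2 + E)*(18 + E))
P(21)*m(22, 9) + 458 = (36 + 21² + 20*21)*5 + 458 = (36 + 441 + 420)*5 + 458 = 897*5 + 458 = 4485 + 458 = 4943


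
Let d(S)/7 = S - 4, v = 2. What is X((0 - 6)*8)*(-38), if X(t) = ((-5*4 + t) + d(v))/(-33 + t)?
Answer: -3116/81 ≈ -38.469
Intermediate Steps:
d(S) = -28 + 7*S (d(S) = 7*(S - 4) = 7*(-4 + S) = -28 + 7*S)
X(t) = (-34 + t)/(-33 + t) (X(t) = ((-5*4 + t) + (-28 + 7*2))/(-33 + t) = ((-20 + t) + (-28 + 14))/(-33 + t) = ((-20 + t) - 14)/(-33 + t) = (-34 + t)/(-33 + t))
X((0 - 6)*8)*(-38) = ((-34 + (0 - 6)*8)/(-33 + (0 - 6)*8))*(-38) = ((-34 - 6*8)/(-33 - 6*8))*(-38) = ((-34 - 48)/(-33 - 48))*(-38) = (-82/(-81))*(-38) = -1/81*(-82)*(-38) = (82/81)*(-38) = -3116/81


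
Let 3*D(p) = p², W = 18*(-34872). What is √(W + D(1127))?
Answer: I*√1838877/3 ≈ 452.02*I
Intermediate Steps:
W = -627696
D(p) = p²/3
√(W + D(1127)) = √(-627696 + (⅓)*1127²) = √(-627696 + (⅓)*1270129) = √(-627696 + 1270129/3) = √(-612959/3) = I*√1838877/3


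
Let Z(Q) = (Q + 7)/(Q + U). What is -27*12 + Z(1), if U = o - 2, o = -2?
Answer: -980/3 ≈ -326.67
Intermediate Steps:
U = -4 (U = -2 - 2 = -4)
Z(Q) = (7 + Q)/(-4 + Q) (Z(Q) = (Q + 7)/(Q - 4) = (7 + Q)/(-4 + Q))
-27*12 + Z(1) = -27*12 + (7 + 1)/(-4 + 1) = -324 + 8/(-3) = -324 - ⅓*8 = -324 - 8/3 = -980/3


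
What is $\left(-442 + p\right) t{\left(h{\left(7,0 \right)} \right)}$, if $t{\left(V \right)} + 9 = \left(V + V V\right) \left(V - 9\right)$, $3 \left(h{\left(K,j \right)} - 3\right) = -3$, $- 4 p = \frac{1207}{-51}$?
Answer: $\frac{88961}{4} \approx 22240.0$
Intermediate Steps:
$p = \frac{71}{12}$ ($p = - \frac{1207 \frac{1}{-51}}{4} = - \frac{1207 \left(- \frac{1}{51}\right)}{4} = \left(- \frac{1}{4}\right) \left(- \frac{71}{3}\right) = \frac{71}{12} \approx 5.9167$)
$h{\left(K,j \right)} = 2$ ($h{\left(K,j \right)} = 3 + \frac{1}{3} \left(-3\right) = 3 - 1 = 2$)
$t{\left(V \right)} = -9 + \left(-9 + V\right) \left(V + V^{2}\right)$ ($t{\left(V \right)} = -9 + \left(V + V V\right) \left(V - 9\right) = -9 + \left(V + V^{2}\right) \left(-9 + V\right) = -9 + \left(-9 + V\right) \left(V + V^{2}\right)$)
$\left(-442 + p\right) t{\left(h{\left(7,0 \right)} \right)} = \left(-442 + \frac{71}{12}\right) \left(-9 + 2^{3} - 18 - 8 \cdot 2^{2}\right) = - \frac{5233 \left(-9 + 8 - 18 - 32\right)}{12} = \left(- \frac{5233}{12}\right) \left(-51\right) = \frac{88961}{4}$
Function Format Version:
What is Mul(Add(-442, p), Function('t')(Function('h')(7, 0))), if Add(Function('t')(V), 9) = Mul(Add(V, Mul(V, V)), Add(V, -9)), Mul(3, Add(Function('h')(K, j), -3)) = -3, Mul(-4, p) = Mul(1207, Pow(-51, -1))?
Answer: Rational(88961, 4) ≈ 22240.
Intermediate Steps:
p = Rational(71, 12) (p = Mul(Rational(-1, 4), Mul(1207, Pow(-51, -1))) = Mul(Rational(-1, 4), Mul(1207, Rational(-1, 51))) = Mul(Rational(-1, 4), Rational(-71, 3)) = Rational(71, 12) ≈ 5.9167)
Function('h')(K, j) = 2 (Function('h')(K, j) = Add(3, Mul(Rational(1, 3), -3)) = Add(3, -1) = 2)
Function('t')(V) = Add(-9, Mul(Add(-9, V), Add(V, Pow(V, 2)))) (Function('t')(V) = Add(-9, Mul(Add(V, Mul(V, V)), Add(V, -9))) = Add(-9, Mul(Add(V, Pow(V, 2)), Add(-9, V))) = Add(-9, Mul(Add(-9, V), Add(V, Pow(V, 2)))))
Mul(Add(-442, p), Function('t')(Function('h')(7, 0))) = Mul(Add(-442, Rational(71, 12)), Add(-9, Pow(2, 3), Mul(-9, 2), Mul(-8, Pow(2, 2)))) = Mul(Rational(-5233, 12), Add(-9, 8, -18, Mul(-8, 4))) = Mul(Rational(-5233, 12), Add(-9, 8, -18, -32)) = Mul(Rational(-5233, 12), -51) = Rational(88961, 4)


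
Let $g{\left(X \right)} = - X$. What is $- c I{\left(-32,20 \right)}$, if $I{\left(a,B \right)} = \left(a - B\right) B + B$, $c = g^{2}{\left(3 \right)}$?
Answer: $9180$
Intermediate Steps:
$c = 9$ ($c = \left(\left(-1\right) 3\right)^{2} = \left(-3\right)^{2} = 9$)
$I{\left(a,B \right)} = B + B \left(a - B\right)$ ($I{\left(a,B \right)} = B \left(a - B\right) + B = B + B \left(a - B\right)$)
$- c I{\left(-32,20 \right)} = - 9 \cdot 20 \left(1 - 32 - 20\right) = - 9 \cdot 20 \left(-51\right) = - 9 \left(-1020\right) = \left(-1\right) \left(-9180\right) = 9180$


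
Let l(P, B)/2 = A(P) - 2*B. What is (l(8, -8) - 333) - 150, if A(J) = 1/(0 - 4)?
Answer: -903/2 ≈ -451.50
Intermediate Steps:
A(J) = -¼ (A(J) = 1/(-4) = -¼)
l(P, B) = -½ - 4*B (l(P, B) = 2*(-¼ - 2*B) = -½ - 4*B)
(l(8, -8) - 333) - 150 = ((-½ - 4*(-8)) - 333) - 150 = ((-½ + 32) - 333) - 150 = (63/2 - 333) - 150 = -603/2 - 150 = -903/2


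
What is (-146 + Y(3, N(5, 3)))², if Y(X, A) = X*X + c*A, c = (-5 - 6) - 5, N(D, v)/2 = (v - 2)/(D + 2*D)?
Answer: 4355569/225 ≈ 19358.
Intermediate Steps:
N(D, v) = 2*(-2 + v)/(3*D) (N(D, v) = 2*((v - 2)/(D + 2*D)) = 2*((-2 + v)/((3*D))) = 2*((-2 + v)*(1/(3*D))) = 2*((-2 + v)/(3*D)) = 2*(-2 + v)/(3*D))
c = -16 (c = -11 - 5 = -16)
Y(X, A) = X² - 16*A (Y(X, A) = X*X - 16*A = X² - 16*A)
(-146 + Y(3, N(5, 3)))² = (-146 + (3² - 32*(-2 + 3)/(3*5)))² = (-146 + (9 - 32/(3*5)))² = (-146 + (9 - 16*2/15))² = (-146 + (9 - 32/15))² = (-146 + 103/15)² = (-2087/15)² = 4355569/225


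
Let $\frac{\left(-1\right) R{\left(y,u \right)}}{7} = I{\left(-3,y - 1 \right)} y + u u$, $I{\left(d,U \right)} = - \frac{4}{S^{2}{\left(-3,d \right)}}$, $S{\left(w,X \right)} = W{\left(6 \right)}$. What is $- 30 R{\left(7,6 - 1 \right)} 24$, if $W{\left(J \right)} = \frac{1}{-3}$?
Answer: $-1144080$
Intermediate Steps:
$W{\left(J \right)} = - \frac{1}{3}$
$S{\left(w,X \right)} = - \frac{1}{3}$
$I{\left(d,U \right)} = -36$ ($I{\left(d,U \right)} = - \frac{4}{\left(- \frac{1}{3}\right)^{2}} = - 4 \frac{1}{\frac{1}{9}} = \left(-4\right) 9 = -36$)
$R{\left(y,u \right)} = - 7 u^{2} + 252 y$ ($R{\left(y,u \right)} = - 7 \left(- 36 y + u u\right) = - 7 \left(- 36 y + u^{2}\right) = - 7 \left(u^{2} - 36 y\right) = - 7 u^{2} + 252 y$)
$- 30 R{\left(7,6 - 1 \right)} 24 = - 30 \left(- 7 \left(6 - 1\right)^{2} + 252 \cdot 7\right) 24 = - 30 \left(- 7 \left(6 - 1\right)^{2} + 1764\right) 24 = - 30 \left(- 7 \cdot 5^{2} + 1764\right) 24 = - 30 \left(\left(-7\right) 25 + 1764\right) 24 = - 30 \left(-175 + 1764\right) 24 = \left(-30\right) 1589 \cdot 24 = \left(-47670\right) 24 = -1144080$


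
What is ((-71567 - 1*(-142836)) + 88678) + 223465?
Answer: 383412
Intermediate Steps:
((-71567 - 1*(-142836)) + 88678) + 223465 = ((-71567 + 142836) + 88678) + 223465 = (71269 + 88678) + 223465 = 159947 + 223465 = 383412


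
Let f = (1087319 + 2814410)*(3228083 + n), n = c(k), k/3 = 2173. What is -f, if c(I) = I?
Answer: -12620540426858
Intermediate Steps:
k = 6519 (k = 3*2173 = 6519)
n = 6519
f = 12620540426858 (f = (1087319 + 2814410)*(3228083 + 6519) = 3901729*3234602 = 12620540426858)
-f = -1*12620540426858 = -12620540426858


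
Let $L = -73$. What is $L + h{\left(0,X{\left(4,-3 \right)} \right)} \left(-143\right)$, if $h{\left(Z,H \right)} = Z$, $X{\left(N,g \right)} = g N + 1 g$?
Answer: $-73$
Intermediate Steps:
$X{\left(N,g \right)} = g + N g$ ($X{\left(N,g \right)} = N g + g = g + N g$)
$L + h{\left(0,X{\left(4,-3 \right)} \right)} \left(-143\right) = -73 + 0 \left(-143\right) = -73 + 0 = -73$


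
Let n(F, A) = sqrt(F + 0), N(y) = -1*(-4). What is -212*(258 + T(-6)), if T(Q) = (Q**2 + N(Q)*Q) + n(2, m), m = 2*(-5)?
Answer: -57240 - 212*sqrt(2) ≈ -57540.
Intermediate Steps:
N(y) = 4
m = -10
n(F, A) = sqrt(F)
T(Q) = sqrt(2) + Q**2 + 4*Q (T(Q) = (Q**2 + 4*Q) + sqrt(2) = sqrt(2) + Q**2 + 4*Q)
-212*(258 + T(-6)) = -212*(258 + (sqrt(2) + (-6)**2 + 4*(-6))) = -212*(258 + (sqrt(2) + 36 - 24)) = -212*(258 + (12 + sqrt(2))) = -212*(270 + sqrt(2)) = -57240 - 212*sqrt(2)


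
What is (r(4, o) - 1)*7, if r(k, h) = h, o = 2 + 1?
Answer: 14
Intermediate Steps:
o = 3
(r(4, o) - 1)*7 = (3 - 1)*7 = 2*7 = 14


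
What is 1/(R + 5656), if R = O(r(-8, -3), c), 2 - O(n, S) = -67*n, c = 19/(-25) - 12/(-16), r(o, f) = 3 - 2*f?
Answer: 1/6261 ≈ 0.00015972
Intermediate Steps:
c = -1/100 (c = 19*(-1/25) - 12*(-1/16) = -19/25 + ¾ = -1/100 ≈ -0.010000)
O(n, S) = 2 + 67*n (O(n, S) = 2 - (-67)*n = 2 + 67*n)
R = 605 (R = 2 + 67*(3 - 2*(-3)) = 2 + 67*(3 + 6) = 2 + 67*9 = 2 + 603 = 605)
1/(R + 5656) = 1/(605 + 5656) = 1/6261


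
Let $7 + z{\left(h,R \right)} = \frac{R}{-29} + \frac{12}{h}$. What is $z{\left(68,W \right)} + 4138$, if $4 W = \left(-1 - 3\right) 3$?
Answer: $\frac{2036721}{493} \approx 4131.3$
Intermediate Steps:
$W = -3$ ($W = \frac{\left(-1 - 3\right) 3}{4} = \frac{\left(-4\right) 3}{4} = \frac{1}{4} \left(-12\right) = -3$)
$z{\left(h,R \right)} = -7 + \frac{12}{h} - \frac{R}{29}$ ($z{\left(h,R \right)} = -7 + \left(\frac{R}{-29} + \frac{12}{h}\right) = -7 + \left(R \left(- \frac{1}{29}\right) + \frac{12}{h}\right) = -7 - \left(- \frac{12}{h} + \frac{R}{29}\right) = -7 + \frac{12}{h} - \frac{R}{29}$)
$z{\left(68,W \right)} + 4138 = \left(-7 + \frac{12}{68} - - \frac{3}{29}\right) + 4138 = \left(-7 + 12 \cdot \frac{1}{68} + \frac{3}{29}\right) + 4138 = \left(-7 + \frac{3}{17} + \frac{3}{29}\right) + 4138 = - \frac{3313}{493} + 4138 = \frac{2036721}{493}$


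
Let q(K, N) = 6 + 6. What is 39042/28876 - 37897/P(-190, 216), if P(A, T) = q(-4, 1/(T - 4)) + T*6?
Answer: -260811709/9442452 ≈ -27.621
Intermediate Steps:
q(K, N) = 12
P(A, T) = 12 + 6*T (P(A, T) = 12 + T*6 = 12 + 6*T)
39042/28876 - 37897/P(-190, 216) = 39042/28876 - 37897/(12 + 6*216) = 39042*(1/28876) - 37897/(12 + 1296) = 19521/14438 - 37897/1308 = -260811709/9442452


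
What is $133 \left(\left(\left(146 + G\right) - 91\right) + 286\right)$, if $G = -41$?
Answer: $39900$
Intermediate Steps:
$133 \left(\left(\left(146 + G\right) - 91\right) + 286\right) = 133 \left(\left(\left(146 - 41\right) - 91\right) + 286\right) = 133 \left(\left(105 - 91\right) + 286\right) = 133 \left(14 + 286\right) = 133 \cdot 300 = 39900$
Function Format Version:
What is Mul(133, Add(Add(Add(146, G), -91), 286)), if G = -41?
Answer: 39900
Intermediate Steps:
Mul(133, Add(Add(Add(146, G), -91), 286)) = Mul(133, Add(Add(Add(146, -41), -91), 286)) = Mul(133, Add(Add(105, -91), 286)) = Mul(133, Add(14, 286)) = Mul(133, 300) = 39900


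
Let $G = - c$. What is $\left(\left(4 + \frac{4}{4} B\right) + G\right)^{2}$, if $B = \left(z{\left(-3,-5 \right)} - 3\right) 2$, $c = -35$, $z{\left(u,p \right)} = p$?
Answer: $529$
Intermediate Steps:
$B = -16$ ($B = \left(-5 - 3\right) 2 = \left(-8\right) 2 = -16$)
$G = 35$ ($G = \left(-1\right) \left(-35\right) = 35$)
$\left(\left(4 + \frac{4}{4} B\right) + G\right)^{2} = \left(\left(4 + \frac{4}{4} \left(-16\right)\right) + 35\right)^{2} = \left(\left(4 + 4 \cdot \frac{1}{4} \left(-16\right)\right) + 35\right)^{2} = \left(\left(4 + 1 \left(-16\right)\right) + 35\right)^{2} = \left(\left(4 - 16\right) + 35\right)^{2} = \left(-12 + 35\right)^{2} = 23^{2} = 529$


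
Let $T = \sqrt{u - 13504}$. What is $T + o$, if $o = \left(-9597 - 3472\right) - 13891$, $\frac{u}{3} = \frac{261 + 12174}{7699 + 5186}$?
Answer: $-26960 + \frac{i \sqrt{9962208691}}{859} \approx -26960.0 + 116.19 i$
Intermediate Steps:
$u = \frac{2487}{859}$ ($u = 3 \frac{261 + 12174}{7699 + 5186} = 3 \cdot \frac{12435}{12885} = 3 \cdot 12435 \cdot \frac{1}{12885} = 3 \cdot \frac{829}{859} = \frac{2487}{859} \approx 2.8952$)
$T = \frac{i \sqrt{9962208691}}{859}$ ($T = \sqrt{\frac{2487}{859} - 13504} = \sqrt{- \frac{11597449}{859}} = \frac{i \sqrt{9962208691}}{859} \approx 116.19 i$)
$o = -26960$ ($o = -13069 - 13891 = -26960$)
$T + o = \frac{i \sqrt{9962208691}}{859} - 26960 = -26960 + \frac{i \sqrt{9962208691}}{859}$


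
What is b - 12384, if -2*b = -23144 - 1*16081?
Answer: 14457/2 ≈ 7228.5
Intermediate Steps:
b = 39225/2 (b = -(-23144 - 1*16081)/2 = -(-23144 - 16081)/2 = -½*(-39225) = 39225/2 ≈ 19613.)
b - 12384 = 39225/2 - 12384 = 14457/2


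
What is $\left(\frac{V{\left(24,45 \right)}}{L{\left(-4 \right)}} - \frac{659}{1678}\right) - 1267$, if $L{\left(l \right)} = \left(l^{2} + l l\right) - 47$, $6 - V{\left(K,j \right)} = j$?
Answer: $- \frac{10611611}{8390} \approx -1264.8$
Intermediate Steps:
$V{\left(K,j \right)} = 6 - j$
$L{\left(l \right)} = -47 + 2 l^{2}$ ($L{\left(l \right)} = \left(l^{2} + l^{2}\right) - 47 = 2 l^{2} - 47 = -47 + 2 l^{2}$)
$\left(\frac{V{\left(24,45 \right)}}{L{\left(-4 \right)}} - \frac{659}{1678}\right) - 1267 = \left(\frac{6 - 45}{-47 + 2 \left(-4\right)^{2}} - \frac{659}{1678}\right) - 1267 = \left(\frac{6 - 45}{-47 + 2 \cdot 16} - \frac{659}{1678}\right) - 1267 = \left(- \frac{39}{-47 + 32} - \frac{659}{1678}\right) - 1267 = \left(- \frac{39}{-15} - \frac{659}{1678}\right) - 1267 = \left(\left(-39\right) \left(- \frac{1}{15}\right) - \frac{659}{1678}\right) - 1267 = \left(\frac{13}{5} - \frac{659}{1678}\right) - 1267 = \frac{18519}{8390} - 1267 = - \frac{10611611}{8390}$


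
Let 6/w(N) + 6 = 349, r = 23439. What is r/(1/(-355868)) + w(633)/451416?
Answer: -215252316740029295/25805948 ≈ -8.3412e+9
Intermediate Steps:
w(N) = 6/343 (w(N) = 6/(-6 + 349) = 6/343)
r/(1/(-355868)) + w(633)/451416 = 23439/(1/(-355868)) + (6/343)/451416 = 23439/(-1/355868) + (6/343)*(1/451416) = 23439*(-355868) + 1/25805948 = -8341190052 + 1/25805948 = -215252316740029295/25805948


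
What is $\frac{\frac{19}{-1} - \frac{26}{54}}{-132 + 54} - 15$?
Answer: $- \frac{15532}{1053} \approx -14.75$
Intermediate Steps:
$\frac{\frac{19}{-1} - \frac{26}{54}}{-132 + 54} - 15 = \frac{19 \left(-1\right) - \frac{13}{27}}{-78} - 15 = - \frac{-19 - \frac{13}{27}}{78} - 15 = \left(- \frac{1}{78}\right) \left(- \frac{526}{27}\right) - 15 = \frac{263}{1053} - 15 = - \frac{15532}{1053}$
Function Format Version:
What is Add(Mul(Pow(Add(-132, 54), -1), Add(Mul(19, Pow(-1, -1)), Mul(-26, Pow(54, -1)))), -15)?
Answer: Rational(-15532, 1053) ≈ -14.750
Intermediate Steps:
Add(Mul(Pow(Add(-132, 54), -1), Add(Mul(19, Pow(-1, -1)), Mul(-26, Pow(54, -1)))), -15) = Add(Mul(Pow(-78, -1), Add(Mul(19, -1), Mul(-26, Rational(1, 54)))), -15) = Add(Mul(Rational(-1, 78), Add(-19, Rational(-13, 27))), -15) = Add(Mul(Rational(-1, 78), Rational(-526, 27)), -15) = Add(Rational(263, 1053), -15) = Rational(-15532, 1053)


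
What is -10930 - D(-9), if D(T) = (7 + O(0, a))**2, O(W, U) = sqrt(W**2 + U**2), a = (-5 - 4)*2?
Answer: -11555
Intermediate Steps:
a = -18 (a = -9*2 = -18)
O(W, U) = sqrt(U**2 + W**2)
D(T) = 625 (D(T) = (7 + sqrt((-18)**2 + 0**2))**2 = (7 + sqrt(324 + 0))**2 = (7 + sqrt(324))**2 = (7 + 18)**2 = 25**2 = 625)
-10930 - D(-9) = -10930 - 1*625 = -10930 - 625 = -11555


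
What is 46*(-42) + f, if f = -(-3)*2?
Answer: -1926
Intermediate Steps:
f = 6 (f = -3*(-2) = 6)
46*(-42) + f = 46*(-42) + 6 = -1932 + 6 = -1926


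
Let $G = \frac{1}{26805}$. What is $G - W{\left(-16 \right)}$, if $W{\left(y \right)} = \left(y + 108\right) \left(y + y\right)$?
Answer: $\frac{78913921}{26805} \approx 2944.0$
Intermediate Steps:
$G = \frac{1}{26805} \approx 3.7306 \cdot 10^{-5}$
$W{\left(y \right)} = 2 y \left(108 + y\right)$ ($W{\left(y \right)} = \left(108 + y\right) 2 y = 2 y \left(108 + y\right)$)
$G - W{\left(-16 \right)} = \frac{1}{26805} - 2 \left(-16\right) \left(108 - 16\right) = \frac{1}{26805} - 2 \left(-16\right) 92 = \frac{1}{26805} - -2944 = \frac{1}{26805} + 2944 = \frac{78913921}{26805}$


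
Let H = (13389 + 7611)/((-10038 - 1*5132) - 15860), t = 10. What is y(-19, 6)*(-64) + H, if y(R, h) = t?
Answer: -1988020/3103 ≈ -640.68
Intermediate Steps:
y(R, h) = 10
H = -2100/3103 (H = 21000/((-10038 - 5132) - 15860) = 21000/(-15170 - 15860) = 21000/(-31030) = 21000*(-1/31030) = -2100/3103 ≈ -0.67676)
y(-19, 6)*(-64) + H = 10*(-64) - 2100/3103 = -640 - 2100/3103 = -1988020/3103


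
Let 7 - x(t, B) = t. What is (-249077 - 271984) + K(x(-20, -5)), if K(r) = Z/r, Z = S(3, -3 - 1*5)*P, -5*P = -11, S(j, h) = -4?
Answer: -70343279/135 ≈ -5.2106e+5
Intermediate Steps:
P = 11/5 (P = -1/5*(-11) = 11/5 ≈ 2.2000)
Z = -44/5 (Z = -4*11/5 = -44/5 ≈ -8.8000)
x(t, B) = 7 - t
K(r) = -44/(5*r)
(-249077 - 271984) + K(x(-20, -5)) = (-249077 - 271984) - 44/(5*(7 - 1*(-20))) = -521061 - 44/(5*(7 + 20)) = -521061 - 44/5/27 = -521061 - 44/5*1/27 = -521061 - 44/135 = -70343279/135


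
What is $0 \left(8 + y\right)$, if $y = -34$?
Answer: $0$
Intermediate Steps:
$0 \left(8 + y\right) = 0 \left(8 - 34\right) = 0 \left(-26\right) = 0$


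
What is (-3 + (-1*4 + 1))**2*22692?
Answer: 816912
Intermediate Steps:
(-3 + (-1*4 + 1))**2*22692 = (-3 + (-4 + 1))**2*22692 = (-3 - 3)**2*22692 = (-6)**2*22692 = 36*22692 = 816912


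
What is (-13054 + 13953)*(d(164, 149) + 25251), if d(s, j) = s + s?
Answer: 22995521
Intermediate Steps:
d(s, j) = 2*s
(-13054 + 13953)*(d(164, 149) + 25251) = (-13054 + 13953)*(2*164 + 25251) = 899*(328 + 25251) = 899*25579 = 22995521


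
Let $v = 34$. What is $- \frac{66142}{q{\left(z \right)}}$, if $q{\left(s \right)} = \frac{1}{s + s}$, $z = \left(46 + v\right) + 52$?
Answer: $-17461488$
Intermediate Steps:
$z = 132$ ($z = \left(46 + 34\right) + 52 = 80 + 52 = 132$)
$q{\left(s \right)} = \frac{1}{2 s}$
$- \frac{66142}{q{\left(z \right)}} = - \frac{66142}{\frac{1}{2} \cdot \frac{1}{132}} = - 66142 \frac{1}{\frac{1}{264}} = \left(-66142\right) 264 = -17461488$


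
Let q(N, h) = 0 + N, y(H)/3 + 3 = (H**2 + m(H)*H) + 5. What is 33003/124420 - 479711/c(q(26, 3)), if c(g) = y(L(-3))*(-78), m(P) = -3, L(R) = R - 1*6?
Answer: 756689248/40032135 ≈ 18.902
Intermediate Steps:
L(R) = -6 + R (L(R) = R - 6 = -6 + R)
y(H) = 6 - 9*H + 3*H**2 (y(H) = -9 + 3*((H**2 - 3*H) + 5) = -9 + 3*(5 + H**2 - 3*H) = -9 + (15 - 9*H + 3*H**2) = 6 - 9*H + 3*H**2)
q(N, h) = N
c(g) = -25740 (c(g) = (6 - 9*(-6 - 3) + 3*(-6 - 3)**2)*(-78) = (6 - 9*(-9) + 3*(-9)**2)*(-78) = (6 + 81 + 3*81)*(-78) = (6 + 81 + 243)*(-78) = 330*(-78) = -25740)
33003/124420 - 479711/c(q(26, 3)) = 33003/124420 - 479711/(-25740) = 33003*(1/124420) - 479711*(-1/25740) = 33003/124420 + 479711/25740 = 756689248/40032135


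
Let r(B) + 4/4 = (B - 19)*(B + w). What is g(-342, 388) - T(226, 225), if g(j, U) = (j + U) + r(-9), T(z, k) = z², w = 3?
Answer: -50863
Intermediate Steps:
r(B) = -1 + (-19 + B)*(3 + B) (r(B) = -1 + (B - 19)*(B + 3) = -1 + (-19 + B)*(3 + B))
g(j, U) = 167 + U + j (g(j, U) = (j + U) + (-58 + (-9)² - 16*(-9)) = (U + j) + (-58 + 81 + 144) = (U + j) + 167 = 167 + U + j)
g(-342, 388) - T(226, 225) = (167 + 388 - 342) - 1*226² = 213 - 1*51076 = 213 - 51076 = -50863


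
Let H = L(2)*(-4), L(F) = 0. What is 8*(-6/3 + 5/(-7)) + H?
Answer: -152/7 ≈ -21.714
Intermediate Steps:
H = 0 (H = 0*(-4) = 0)
8*(-6/3 + 5/(-7)) + H = 8*(-6/3 + 5/(-7)) + 0 = 8*(-6*⅓ + 5*(-⅐)) + 0 = 8*(-2 - 5/7) + 0 = 8*(-19/7) + 0 = -152/7 + 0 = -152/7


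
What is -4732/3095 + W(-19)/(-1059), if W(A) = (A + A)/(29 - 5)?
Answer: -60075451/39331260 ≈ -1.5274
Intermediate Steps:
W(A) = A/12 (W(A) = (2*A)/24 = (2*A)*(1/24) = A/12)
-4732/3095 + W(-19)/(-1059) = -4732/3095 + ((1/12)*(-19))/(-1059) = -4732*1/3095 - 19/12*(-1/1059) = -4732/3095 + 19/12708 = -60075451/39331260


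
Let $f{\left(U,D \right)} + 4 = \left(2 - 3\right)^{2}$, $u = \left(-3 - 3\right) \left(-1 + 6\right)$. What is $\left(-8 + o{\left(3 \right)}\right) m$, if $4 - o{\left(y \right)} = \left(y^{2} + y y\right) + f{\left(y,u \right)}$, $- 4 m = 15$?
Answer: $\frac{285}{4} \approx 71.25$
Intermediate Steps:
$u = -30$ ($u = \left(-6\right) 5 = -30$)
$m = - \frac{15}{4}$ ($m = \left(- \frac{1}{4}\right) 15 = - \frac{15}{4} \approx -3.75$)
$f{\left(U,D \right)} = -3$ ($f{\left(U,D \right)} = -4 + \left(2 - 3\right)^{2} = -4 + \left(-1\right)^{2} = -4 + 1 = -3$)
$o{\left(y \right)} = 7 - 2 y^{2}$ ($o{\left(y \right)} = 4 - \left(\left(y^{2} + y y\right) - 3\right) = 4 - \left(\left(y^{2} + y^{2}\right) - 3\right) = 4 - \left(2 y^{2} - 3\right) = 4 - \left(-3 + 2 y^{2}\right) = 7 - 2 y^{2}$)
$\left(-8 + o{\left(3 \right)}\right) m = \left(-8 + \left(7 - 2 \cdot 3^{2}\right)\right) \left(- \frac{15}{4}\right) = \left(-8 + \left(7 - 18\right)\right) \left(- \frac{15}{4}\right) = \left(-8 - 11\right) \left(- \frac{15}{4}\right) = \left(-19\right) \left(- \frac{15}{4}\right) = \frac{285}{4}$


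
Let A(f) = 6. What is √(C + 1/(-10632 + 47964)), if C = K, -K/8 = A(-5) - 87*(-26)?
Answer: I*√702413823859/6222 ≈ 134.7*I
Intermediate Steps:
K = -18144 (K = -8*(6 - 87*(-26)) = -8*(6 + 2262) = -8*2268 = -18144)
C = -18144
√(C + 1/(-10632 + 47964)) = √(-18144 + 1/(-10632 + 47964)) = √(-18144 + 1/37332) = √(-677351807/37332) = I*√702413823859/6222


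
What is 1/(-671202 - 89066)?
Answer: -1/760268 ≈ -1.3153e-6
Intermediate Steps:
1/(-671202 - 89066) = 1/(-760268) = -1/760268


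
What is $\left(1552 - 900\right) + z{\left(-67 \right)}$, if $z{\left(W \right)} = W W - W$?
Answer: $5208$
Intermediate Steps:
$z{\left(W \right)} = W^{2} - W$
$\left(1552 - 900\right) + z{\left(-67 \right)} = \left(1552 - 900\right) - 67 \left(-1 - 67\right) = 652 - -4556 = 652 + 4556 = 5208$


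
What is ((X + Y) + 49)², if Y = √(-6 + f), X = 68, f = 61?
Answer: (117 + √55)² ≈ 15479.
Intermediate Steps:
Y = √55 (Y = √(-6 + 61) = √55 ≈ 7.4162)
((X + Y) + 49)² = ((68 + √55) + 49)² = (117 + √55)²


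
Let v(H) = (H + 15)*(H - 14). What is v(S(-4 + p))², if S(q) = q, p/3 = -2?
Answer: 14400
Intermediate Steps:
p = -6 (p = 3*(-2) = -6)
v(H) = (-14 + H)*(15 + H) (v(H) = (15 + H)*(-14 + H) = (-14 + H)*(15 + H))
v(S(-4 + p))² = (-210 + (-4 - 6) + (-4 - 6)²)² = (-210 - 10 + (-10)²)² = (-210 - 10 + 100)² = (-120)² = 14400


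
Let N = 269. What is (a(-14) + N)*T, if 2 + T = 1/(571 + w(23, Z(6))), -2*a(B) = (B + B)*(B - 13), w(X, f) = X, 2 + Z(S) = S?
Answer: 129383/594 ≈ 217.82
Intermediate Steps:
Z(S) = -2 + S
a(B) = -B*(-13 + B) (a(B) = -(B + B)*(B - 13)/2 = -2*B*(-13 + B)/2 = -B*(-13 + B))
T = -1187/594 (T = -2 + 1/(571 + 23) = -2 + 1/594 = -1187/594 ≈ -1.9983)
(a(-14) + N)*T = (-14*(13 - 1*(-14)) + 269)*(-1187/594) = (-14*(13 + 14) + 269)*(-1187/594) = (-14*27 + 269)*(-1187/594) = (-378 + 269)*(-1187/594) = -109*(-1187/594) = 129383/594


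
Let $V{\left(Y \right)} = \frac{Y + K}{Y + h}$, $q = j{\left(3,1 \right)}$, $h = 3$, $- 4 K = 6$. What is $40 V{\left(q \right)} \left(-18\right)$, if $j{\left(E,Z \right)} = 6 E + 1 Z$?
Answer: $- \frac{6300}{11} \approx -572.73$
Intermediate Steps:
$K = - \frac{3}{2}$ ($K = \left(- \frac{1}{4}\right) 6 = - \frac{3}{2} \approx -1.5$)
$j{\left(E,Z \right)} = Z + 6 E$ ($j{\left(E,Z \right)} = 6 E + Z = Z + 6 E$)
$q = 19$ ($q = 1 + 6 \cdot 3 = 1 + 18 = 19$)
$V{\left(Y \right)} = \frac{- \frac{3}{2} + Y}{3 + Y}$ ($V{\left(Y \right)} = \frac{Y - \frac{3}{2}}{Y + 3} = \frac{- \frac{3}{2} + Y}{3 + Y}$)
$40 V{\left(q \right)} \left(-18\right) = 40 \frac{- \frac{3}{2} + 19}{3 + 19} \left(-18\right) = 40 \cdot \frac{1}{22} \cdot \frac{35}{2} \left(-18\right) = 40 \cdot \frac{35}{44} \left(-18\right) = \frac{350}{11} \left(-18\right) = - \frac{6300}{11}$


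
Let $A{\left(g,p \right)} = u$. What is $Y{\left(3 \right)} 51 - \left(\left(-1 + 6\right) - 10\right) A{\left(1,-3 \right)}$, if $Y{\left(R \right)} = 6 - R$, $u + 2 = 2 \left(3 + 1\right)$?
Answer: $183$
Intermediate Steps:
$u = 6$ ($u = -2 + 2 \left(3 + 1\right) = -2 + 2 \cdot 4 = -2 + 8 = 6$)
$A{\left(g,p \right)} = 6$
$Y{\left(3 \right)} 51 - \left(\left(-1 + 6\right) - 10\right) A{\left(1,-3 \right)} = \left(6 - 3\right) 51 - \left(\left(-1 + 6\right) - 10\right) 6 = \left(6 - 3\right) 51 - \left(5 - 10\right) 6 = 3 \cdot 51 - \left(-5\right) 6 = 153 - -30 = 153 + 30 = 183$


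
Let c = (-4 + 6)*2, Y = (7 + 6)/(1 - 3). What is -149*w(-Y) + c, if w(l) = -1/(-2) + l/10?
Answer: -3347/20 ≈ -167.35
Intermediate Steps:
Y = -13/2 (Y = 13/(-2) = 13*(-½) = -13/2 ≈ -6.5000)
c = 4 (c = 2*2 = 4)
w(l) = ½ + l/10 (w(l) = -1*(-½) + l*(⅒) = ½ + l/10)
-149*w(-Y) + c = -149*(½ + (-1*(-13/2))/10) + 4 = -149*(½ + (⅒)*(13/2)) + 4 = -149*(½ + 13/20) + 4 = -149*23/20 + 4 = -3427/20 + 4 = -3347/20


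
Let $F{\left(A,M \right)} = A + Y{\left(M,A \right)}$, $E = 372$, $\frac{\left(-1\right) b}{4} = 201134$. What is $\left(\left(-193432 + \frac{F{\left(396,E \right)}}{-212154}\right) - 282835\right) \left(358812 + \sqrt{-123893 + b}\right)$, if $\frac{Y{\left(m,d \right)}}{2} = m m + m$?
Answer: $- \frac{6042527260608852}{35359} - \frac{16840371171 i \sqrt{928429}}{35359} \approx -1.7089 \cdot 10^{11} - 4.5891 \cdot 10^{8} i$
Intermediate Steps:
$b = -804536$ ($b = \left(-4\right) 201134 = -804536$)
$Y{\left(m,d \right)} = 2 m + 2 m^{2}$ ($Y{\left(m,d \right)} = 2 \left(m m + m\right) = 2 \left(m^{2} + m\right) = 2 \left(m + m^{2}\right) = 2 m + 2 m^{2}$)
$F{\left(A,M \right)} = A + 2 M \left(1 + M\right)$
$\left(\left(-193432 + \frac{F{\left(396,E \right)}}{-212154}\right) - 282835\right) \left(358812 + \sqrt{-123893 + b}\right) = \left(\left(-193432 + \frac{396 + 2 \cdot 372 \left(1 + 372\right)}{-212154}\right) - 282835\right) \left(358812 + \sqrt{-123893 - 804536}\right) = \left(\left(-193432 + \left(396 + 2 \cdot 372 \cdot 373\right) \left(- \frac{1}{212154}\right)\right) - 282835\right) \left(358812 + \sqrt{-928429}\right) = \left(\left(-193432 + \left(396 + 277512\right) \left(- \frac{1}{212154}\right)\right) - 282835\right) \left(358812 + i \sqrt{928429}\right) = \left(\left(-193432 + 277908 \left(- \frac{1}{212154}\right)\right) - 282835\right) \left(358812 + i \sqrt{928429}\right) = \left(\left(-193432 - \frac{46318}{35359}\right) - 282835\right) \left(358812 + i \sqrt{928429}\right) = \left(- \frac{6839608406}{35359} - 282835\right) \left(358812 + i \sqrt{928429}\right) = - \frac{16840371171 \left(358812 + i \sqrt{928429}\right)}{35359} = - \frac{6042527260608852}{35359} - \frac{16840371171 i \sqrt{928429}}{35359}$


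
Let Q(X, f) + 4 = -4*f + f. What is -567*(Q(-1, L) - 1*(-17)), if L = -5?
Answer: -15876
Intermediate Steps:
Q(X, f) = -4 - 3*f (Q(X, f) = -4 + (-4*f + f) = -4 - 3*f)
-567*(Q(-1, L) - 1*(-17)) = -567*((-4 - 3*(-5)) - 1*(-17)) = -567*((-4 + 15) + 17) = -567*(11 + 17) = -567*28 = -15876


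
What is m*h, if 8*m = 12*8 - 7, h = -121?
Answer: -10769/8 ≈ -1346.1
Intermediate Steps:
m = 89/8 (m = (12*8 - 7)/8 = (96 - 7)/8 = (⅛)*89 = 89/8 ≈ 11.125)
m*h = (89/8)*(-121) = -10769/8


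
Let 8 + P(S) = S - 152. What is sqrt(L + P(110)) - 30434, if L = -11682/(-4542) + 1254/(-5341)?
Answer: -30434 + I*sqrt(15900849276113)/577591 ≈ -30434.0 + 6.9038*I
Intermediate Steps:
P(S) = -160 + S (P(S) = -8 + (S - 152) = -8 + (-152 + S) = -160 + S)
L = 9449649/4043137 (L = -11682*(-1/4542) + 1254*(-1/5341) = 1947/757 - 1254/5341 = 9449649/4043137 ≈ 2.3372)
sqrt(L + P(110)) - 30434 = sqrt(9449649/4043137 + (-160 + 110)) - 30434 = sqrt(9449649/4043137 - 50) - 30434 = sqrt(-192707201/4043137) - 30434 = I*sqrt(15900849276113)/577591 - 30434 = -30434 + I*sqrt(15900849276113)/577591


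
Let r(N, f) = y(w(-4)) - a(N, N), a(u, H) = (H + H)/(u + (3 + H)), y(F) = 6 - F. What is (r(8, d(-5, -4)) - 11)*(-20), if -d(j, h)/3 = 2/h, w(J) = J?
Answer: 700/19 ≈ 36.842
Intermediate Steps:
d(j, h) = -6/h
a(u, H) = 2*H/(3 + H + u) (a(u, H) = (2*H)/(3 + H + u) = 2*H/(3 + H + u))
r(N, f) = 10 - 2*N/(3 + 2*N) (r(N, f) = (6 - 1*(-4)) - 2*N/(3 + N + N) = (6 + 4) - 2*N/(3 + 2*N) = 10 - 2*N/(3 + 2*N))
(r(8, d(-5, -4)) - 11)*(-20) = (6*(5 + 3*8)/(3 + 2*8) - 11)*(-20) = (6*(5 + 24)/(3 + 16) - 11)*(-20) = (6*29/19 - 11)*(-20) = (6*(1/19)*29 - 11)*(-20) = (174/19 - 11)*(-20) = -35/19*(-20) = 700/19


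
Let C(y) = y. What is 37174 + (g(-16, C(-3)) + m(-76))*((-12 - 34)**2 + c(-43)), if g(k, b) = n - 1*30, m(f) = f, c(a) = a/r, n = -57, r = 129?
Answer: -923039/3 ≈ -3.0768e+5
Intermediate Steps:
c(a) = a/129
g(k, b) = -87 (g(k, b) = -57 - 1*30 = -57 - 30 = -87)
37174 + (g(-16, C(-3)) + m(-76))*((-12 - 34)**2 + c(-43)) = 37174 + (-87 - 76)*((-12 - 34)**2 + (1/129)*(-43)) = 37174 - 163*((-46)**2 - 1/3) = 37174 - 163*(2116 - 1/3) = 37174 - 163*6347/3 = 37174 - 1034561/3 = -923039/3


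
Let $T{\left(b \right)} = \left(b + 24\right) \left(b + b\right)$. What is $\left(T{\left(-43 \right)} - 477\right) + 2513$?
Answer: $3670$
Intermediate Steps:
$T{\left(b \right)} = 2 b \left(24 + b\right)$ ($T{\left(b \right)} = \left(24 + b\right) 2 b = 2 b \left(24 + b\right)$)
$\left(T{\left(-43 \right)} - 477\right) + 2513 = \left(2 \left(-43\right) \left(24 - 43\right) - 477\right) + 2513 = \left(2 \left(-43\right) \left(-19\right) - 477\right) + 2513 = \left(1634 - 477\right) + 2513 = 1157 + 2513 = 3670$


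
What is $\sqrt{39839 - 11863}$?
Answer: $2 \sqrt{6994} \approx 167.26$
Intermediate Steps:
$\sqrt{39839 - 11863} = \sqrt{27976} = 2 \sqrt{6994}$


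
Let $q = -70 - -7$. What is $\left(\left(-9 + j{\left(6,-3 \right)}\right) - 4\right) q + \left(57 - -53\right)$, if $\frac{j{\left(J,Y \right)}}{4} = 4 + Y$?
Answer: $677$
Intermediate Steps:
$j{\left(J,Y \right)} = 16 + 4 Y$ ($j{\left(J,Y \right)} = 4 \left(4 + Y\right) = 16 + 4 Y$)
$q = -63$ ($q = -70 + 7 = -63$)
$\left(\left(-9 + j{\left(6,-3 \right)}\right) - 4\right) q + \left(57 - -53\right) = \left(\left(-9 + \left(16 + 4 \left(-3\right)\right)\right) - 4\right) \left(-63\right) + \left(57 - -53\right) = \left(\left(-9 + \left(16 - 12\right)\right) - 4\right) \left(-63\right) + \left(57 + 53\right) = \left(\left(-9 + 4\right) - 4\right) \left(-63\right) + 110 = \left(-5 - 4\right) \left(-63\right) + 110 = \left(-9\right) \left(-63\right) + 110 = 567 + 110 = 677$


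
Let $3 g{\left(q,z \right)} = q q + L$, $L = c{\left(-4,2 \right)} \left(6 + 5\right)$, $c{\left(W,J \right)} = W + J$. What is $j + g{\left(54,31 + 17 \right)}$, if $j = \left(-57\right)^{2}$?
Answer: $\frac{12641}{3} \approx 4213.7$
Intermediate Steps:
$c{\left(W,J \right)} = J + W$
$L = -22$ ($L = \left(2 - 4\right) \left(6 + 5\right) = \left(-2\right) 11 = -22$)
$j = 3249$
$g{\left(q,z \right)} = - \frac{22}{3} + \frac{q^{2}}{3}$ ($g{\left(q,z \right)} = \frac{q q - 22}{3} = \frac{q^{2} - 22}{3} = \frac{-22 + q^{2}}{3} = - \frac{22}{3} + \frac{q^{2}}{3}$)
$j + g{\left(54,31 + 17 \right)} = 3249 - \left(\frac{22}{3} - \frac{54^{2}}{3}\right) = 3249 + \left(- \frac{22}{3} + \frac{1}{3} \cdot 2916\right) = 3249 + \left(- \frac{22}{3} + 972\right) = 3249 + \frac{2894}{3} = \frac{12641}{3}$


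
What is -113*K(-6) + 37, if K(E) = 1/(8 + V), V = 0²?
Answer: 183/8 ≈ 22.875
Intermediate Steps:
V = 0
K(E) = ⅛ (K(E) = 1/(8 + 0) = 1/8 = ⅛)
-113*K(-6) + 37 = -113*⅛ + 37 = -113/8 + 37 = 183/8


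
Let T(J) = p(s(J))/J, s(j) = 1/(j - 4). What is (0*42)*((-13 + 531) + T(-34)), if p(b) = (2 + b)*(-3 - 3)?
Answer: 0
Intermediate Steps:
s(j) = 1/(-4 + j)
p(b) = -12 - 6*b (p(b) = (2 + b)*(-6) = -12 - 6*b)
T(J) = (-12 - 6/(-4 + J))/J
(0*42)*((-13 + 531) + T(-34)) = (0*42)*((-13 + 531) + 6*(7 - 2*(-34))/(-34*(-4 - 34))) = 0*(518 + 6*(-1/34)*(7 + 68)/(-38)) = 0*(518 + 6*(-1/34)*(-1/38)*75) = 0*(518 + 225/646) = 0*(334853/646) = 0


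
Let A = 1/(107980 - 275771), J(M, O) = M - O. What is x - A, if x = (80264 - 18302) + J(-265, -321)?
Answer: 10406062239/167791 ≈ 62018.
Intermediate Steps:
A = -1/167791 (A = 1/(-167791) = -1/167791 ≈ -5.9598e-6)
x = 62018 (x = (80264 - 18302) + (-265 - 1*(-321)) = 61962 + (-265 + 321) = 61962 + 56 = 62018)
x - A = 62018 - 1*(-1/167791) = 62018 + 1/167791 = 10406062239/167791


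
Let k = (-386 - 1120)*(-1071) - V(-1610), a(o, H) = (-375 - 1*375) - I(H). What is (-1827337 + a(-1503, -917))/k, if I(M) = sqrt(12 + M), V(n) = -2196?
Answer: -1828087/1615122 - I*sqrt(905)/1615122 ≈ -1.1319 - 1.8626e-5*I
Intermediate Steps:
a(o, H) = -750 - sqrt(12 + H) (a(o, H) = (-375 - 1*375) - sqrt(12 + H) = (-375 - 375) - sqrt(12 + H) = -750 - sqrt(12 + H))
k = 1615122 (k = (-386 - 1120)*(-1071) - 1*(-2196) = -1506*(-1071) + 2196 = 1612926 + 2196 = 1615122)
(-1827337 + a(-1503, -917))/k = (-1827337 + (-750 - sqrt(12 - 917)))/1615122 = (-1827337 + (-750 - sqrt(-905)))*(1/1615122) = (-1827337 + (-750 - I*sqrt(905)))*(1/1615122) = (-1828087 - I*sqrt(905))*(1/1615122) = -1828087/1615122 - I*sqrt(905)/1615122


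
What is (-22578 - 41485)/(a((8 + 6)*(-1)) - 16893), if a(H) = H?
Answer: 64063/16907 ≈ 3.7891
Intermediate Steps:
(-22578 - 41485)/(a((8 + 6)*(-1)) - 16893) = (-22578 - 41485)/((8 + 6)*(-1) - 16893) = -64063/(14*(-1) - 16893) = -64063/(-14 - 16893) = -64063/(-16907) = -64063*(-1/16907) = 64063/16907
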